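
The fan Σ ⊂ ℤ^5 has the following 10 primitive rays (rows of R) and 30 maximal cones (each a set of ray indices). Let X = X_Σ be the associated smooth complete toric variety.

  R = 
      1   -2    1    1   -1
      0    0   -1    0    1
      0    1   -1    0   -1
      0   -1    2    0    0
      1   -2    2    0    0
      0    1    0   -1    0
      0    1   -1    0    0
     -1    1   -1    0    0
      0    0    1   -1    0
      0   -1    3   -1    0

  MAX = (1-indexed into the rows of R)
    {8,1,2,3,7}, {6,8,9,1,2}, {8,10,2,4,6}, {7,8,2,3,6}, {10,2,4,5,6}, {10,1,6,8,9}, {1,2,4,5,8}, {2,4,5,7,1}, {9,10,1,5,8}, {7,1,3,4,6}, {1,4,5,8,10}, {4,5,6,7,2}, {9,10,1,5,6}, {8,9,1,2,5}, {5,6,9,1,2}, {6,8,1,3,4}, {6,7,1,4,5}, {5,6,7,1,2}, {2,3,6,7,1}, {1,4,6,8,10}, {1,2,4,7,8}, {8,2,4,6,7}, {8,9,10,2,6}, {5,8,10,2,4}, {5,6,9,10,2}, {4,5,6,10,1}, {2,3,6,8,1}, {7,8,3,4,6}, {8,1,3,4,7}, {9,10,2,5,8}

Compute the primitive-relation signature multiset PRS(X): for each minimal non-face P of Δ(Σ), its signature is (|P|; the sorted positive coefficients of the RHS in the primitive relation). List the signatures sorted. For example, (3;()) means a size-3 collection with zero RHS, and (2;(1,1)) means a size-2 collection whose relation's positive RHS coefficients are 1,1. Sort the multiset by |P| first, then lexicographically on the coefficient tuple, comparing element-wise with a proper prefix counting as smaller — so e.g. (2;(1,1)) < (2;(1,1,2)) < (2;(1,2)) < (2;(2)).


The 12 primitive collections of Σ (r=10, n=5):

  P={4,9}:  v_{4} + v_{9} = v_{10}  ⇒ sig = (2;(1))
  P={7,9}:  v_{7} + v_{9} = v_{6}  ⇒ sig = (2;(1))
  P={3,5}:  v_{3} + v_{5} = v_{1} + v_{6}  ⇒ sig = (2;(1,1))
  P={7,10}:  v_{7} + v_{10} = v_{4} + v_{6}  ⇒ sig = (2;(1,1))
  P={3,10}:  v_{3} + v_{10} = v_{1} + v_{4} + 2·v_{6} + v_{8}  ⇒ sig = (2;(1,1,1,2))
  P={3,9}:  v_{3} + v_{9} = v_{1} + 2·v_{6} + v_{8}  ⇒ sig = (2;(1,1,2))
  P={2,3,4}:  v_{2} + v_{3} + v_{4} = 0  ⇒ sig = (3;())
  P={5,7,8}:  v_{5} + v_{7} + v_{8} = 0  ⇒ sig = (3;())
  P={5,6,8}:  v_{5} + v_{6} + v_{8} = v_{9}  ⇒ sig = (3;(1))
  P={1,2,10}:  v_{1} + v_{2} + v_{10} = 2·v_{5} + v_{8}  ⇒ sig = (3;(1,2))
  P={1,2,4,6}:  v_{1} + v_{2} + v_{4} + v_{6} = v_{5}  ⇒ sig = (4;(1))
  P={1,6,7,8}:  v_{1} + v_{6} + v_{7} + v_{8} = v_{3}  ⇒ sig = (4;(1))

Hence PRS(X_Σ) =
{ (2;(1)) ×2,  (2;(1,1)) ×2,  (2;(1,1,1,2)),  (2;(1,1,2)),  (3;()) ×2,  (3;(1)),  (3;(1,2)),  (4;(1)) ×2 }


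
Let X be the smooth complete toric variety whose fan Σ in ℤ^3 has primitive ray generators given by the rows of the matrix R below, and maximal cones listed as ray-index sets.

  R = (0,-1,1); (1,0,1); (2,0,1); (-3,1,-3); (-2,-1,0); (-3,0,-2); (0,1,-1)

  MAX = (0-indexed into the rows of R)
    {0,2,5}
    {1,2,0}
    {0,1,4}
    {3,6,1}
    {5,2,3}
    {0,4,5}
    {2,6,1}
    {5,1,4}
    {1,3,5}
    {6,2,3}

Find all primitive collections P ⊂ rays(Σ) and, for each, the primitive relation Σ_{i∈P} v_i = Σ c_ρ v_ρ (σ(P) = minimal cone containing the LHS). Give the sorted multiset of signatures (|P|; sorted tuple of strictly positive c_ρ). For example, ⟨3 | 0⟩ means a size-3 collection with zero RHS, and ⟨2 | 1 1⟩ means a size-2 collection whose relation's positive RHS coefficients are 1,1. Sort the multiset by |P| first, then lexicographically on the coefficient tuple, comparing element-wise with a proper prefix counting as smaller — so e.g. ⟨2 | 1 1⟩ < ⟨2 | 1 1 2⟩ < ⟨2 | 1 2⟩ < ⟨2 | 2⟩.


Δ(Σ) — 7 vertices, 9 min non-faces:

  • {0,6}:  v_{0} + v_{6} = 0  ⟹  sig = ⟨2 | 0⟩
  • {0,3}:  v_{0} + v_{3} = v_{5}  ⟹  sig = ⟨2 | 1⟩
  • {2,4}:  v_{2} + v_{4} = v_{0}  ⟹  sig = ⟨2 | 1⟩
  • {5,6}:  v_{5} + v_{6} = v_{3}  ⟹  sig = ⟨2 | 1⟩
  • {4,6}:  v_{4} + v_{6} = v_{1} + v_{5}  ⟹  sig = ⟨2 | 1 1⟩
  • {3,4}:  v_{3} + v_{4} = v_{1} + 2·v_{5}  ⟹  sig = ⟨2 | 1 2⟩
  • {1,2,5}:  v_{1} + v_{2} + v_{5} = 0  ⟹  sig = ⟨3 | 0⟩
  • {0,1,5}:  v_{0} + v_{1} + v_{5} = v_{4}  ⟹  sig = ⟨3 | 1⟩
  • {1,2,3}:  v_{1} + v_{2} + v_{3} = v_{6}  ⟹  sig = ⟨3 | 1⟩

Hence PRS(X_Σ) =
{ ⟨2 | 0⟩,  ⟨2 | 1⟩ ×3,  ⟨2 | 1 1⟩,  ⟨2 | 1 2⟩,  ⟨3 | 0⟩,  ⟨3 | 1⟩ ×2 }


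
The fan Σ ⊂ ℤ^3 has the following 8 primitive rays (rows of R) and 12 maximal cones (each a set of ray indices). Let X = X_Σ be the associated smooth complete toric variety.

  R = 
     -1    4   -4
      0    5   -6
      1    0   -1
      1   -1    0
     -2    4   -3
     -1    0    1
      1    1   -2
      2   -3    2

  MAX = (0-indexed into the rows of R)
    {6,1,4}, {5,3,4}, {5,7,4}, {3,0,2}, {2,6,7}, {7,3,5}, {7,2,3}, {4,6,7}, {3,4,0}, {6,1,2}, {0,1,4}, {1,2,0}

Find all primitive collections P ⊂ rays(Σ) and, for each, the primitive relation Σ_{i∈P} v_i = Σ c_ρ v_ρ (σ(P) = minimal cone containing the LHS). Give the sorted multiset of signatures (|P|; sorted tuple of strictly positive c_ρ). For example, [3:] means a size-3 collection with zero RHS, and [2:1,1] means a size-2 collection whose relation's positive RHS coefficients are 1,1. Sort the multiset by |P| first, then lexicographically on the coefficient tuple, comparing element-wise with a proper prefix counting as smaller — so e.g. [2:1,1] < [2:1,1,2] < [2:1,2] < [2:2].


|primitive collections| = 11. Relations:

  P={2,5}:  v_{2} + v_{5} = 0  ⇒ sig = [2:]
  P={0,5}:  v_{0} + v_{5} = v_{4}  ⇒ sig = [2:1]
  P={0,6}:  v_{0} + v_{6} = v_{1}  ⇒ sig = [2:1]
  P={0,7}:  v_{0} + v_{7} = v_{6}  ⇒ sig = [2:1]
  P={2,4}:  v_{2} + v_{4} = v_{0}  ⇒ sig = [2:1]
  P={1,5}:  v_{1} + v_{5} = v_{4} + v_{6}  ⇒ sig = [2:1,1]
  P={5,6}:  v_{5} + v_{6} = v_{4} + v_{7}  ⇒ sig = [2:1,1]
  P={1,3}:  v_{1} + v_{3} = v_{0} + 2·v_{2}  ⇒ sig = [2:1,2]
  P={1,7}:  v_{1} + v_{7} = 2·v_{6}  ⇒ sig = [2:2]
  P={3,6}:  v_{3} + v_{6} = 2·v_{2}  ⇒ sig = [2:2]
  P={3,4,7}:  v_{3} + v_{4} + v_{7} = v_{2}  ⇒ sig = [3:1]

Hence PRS(X_Σ) =
    [2:]
    [2:1]
    [2:1]
    [2:1]
    [2:1]
    [2:1,1]
    [2:1,1]
    [2:1,2]
    [2:2]
    [2:2]
    [3:1]


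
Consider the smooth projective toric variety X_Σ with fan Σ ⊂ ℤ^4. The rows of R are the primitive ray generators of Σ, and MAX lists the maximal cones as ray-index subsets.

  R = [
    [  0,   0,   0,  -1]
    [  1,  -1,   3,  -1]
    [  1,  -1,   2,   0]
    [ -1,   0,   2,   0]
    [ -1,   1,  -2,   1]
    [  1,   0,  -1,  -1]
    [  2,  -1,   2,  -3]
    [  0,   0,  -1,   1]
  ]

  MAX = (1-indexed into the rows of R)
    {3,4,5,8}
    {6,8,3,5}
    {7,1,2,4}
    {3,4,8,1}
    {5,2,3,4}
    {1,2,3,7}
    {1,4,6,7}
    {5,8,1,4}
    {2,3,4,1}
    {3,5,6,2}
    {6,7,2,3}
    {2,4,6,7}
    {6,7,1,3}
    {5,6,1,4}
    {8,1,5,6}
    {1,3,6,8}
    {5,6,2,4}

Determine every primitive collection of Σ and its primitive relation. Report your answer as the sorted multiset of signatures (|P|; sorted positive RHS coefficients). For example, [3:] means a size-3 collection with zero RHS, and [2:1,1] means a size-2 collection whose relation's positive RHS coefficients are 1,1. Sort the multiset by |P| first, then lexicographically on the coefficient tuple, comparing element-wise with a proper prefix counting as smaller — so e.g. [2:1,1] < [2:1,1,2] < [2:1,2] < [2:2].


9 minimal non-faces of Δ(Σ) (on 8 rays):

  {2,8}:  v_{2} + v_{8} = v_{3}  →  sig = [2:1]
  {7,8}:  v_{7} + v_{8} = v_{1} + v_{3} + v_{6}  →  sig = [2:1,1,1]
  {5,7}:  v_{5} + v_{7} = v_{4} + 2·v_{6}  →  sig = [2:1,2]
  {1,3,5}:  v_{1} + v_{3} + v_{5} = 0  →  sig = [3:]
  {4,6,8}:  v_{4} + v_{6} + v_{8} = 0  →  sig = [3:]
  {1,2,6}:  v_{1} + v_{2} + v_{6} = v_{7}  →  sig = [3:1]
  {3,4,6}:  v_{3} + v_{4} + v_{6} = v_{2}  →  sig = [3:1]
  {1,2,5}:  v_{1} + v_{2} + v_{5} = v_{4} + v_{6}  →  sig = [3:1,1]
  {3,4,7}:  v_{3} + v_{4} + v_{7} = v_{1} + 2·v_{2}  →  sig = [3:1,2]

so the primitive-relation signature multiset is
[[2:1], [2:1,1,1], [2:1,2], [3:], [3:], [3:1], [3:1], [3:1,1], [3:1,2]]


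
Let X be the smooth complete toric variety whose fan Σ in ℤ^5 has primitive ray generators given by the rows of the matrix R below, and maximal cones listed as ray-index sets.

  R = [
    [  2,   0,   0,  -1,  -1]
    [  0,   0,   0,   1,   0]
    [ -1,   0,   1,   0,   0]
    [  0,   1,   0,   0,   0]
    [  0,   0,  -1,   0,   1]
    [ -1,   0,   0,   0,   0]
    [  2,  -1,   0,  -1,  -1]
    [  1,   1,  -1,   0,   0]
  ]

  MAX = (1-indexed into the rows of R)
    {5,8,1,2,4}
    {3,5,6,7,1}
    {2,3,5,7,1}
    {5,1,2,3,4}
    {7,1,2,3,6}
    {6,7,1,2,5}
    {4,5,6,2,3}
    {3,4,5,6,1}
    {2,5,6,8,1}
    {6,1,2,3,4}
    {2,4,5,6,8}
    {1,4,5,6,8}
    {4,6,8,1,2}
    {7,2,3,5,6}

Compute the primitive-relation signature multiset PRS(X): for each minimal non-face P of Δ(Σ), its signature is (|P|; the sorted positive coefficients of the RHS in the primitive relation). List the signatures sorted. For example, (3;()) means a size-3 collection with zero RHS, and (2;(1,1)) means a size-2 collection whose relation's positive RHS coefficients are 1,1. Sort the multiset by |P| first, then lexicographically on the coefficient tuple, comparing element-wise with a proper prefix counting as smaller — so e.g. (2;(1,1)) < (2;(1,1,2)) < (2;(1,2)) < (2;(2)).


Primitive collections (5):

  {3,8}:  v_{3} + v_{8} = v_{4}  →  sig = (2;(1))
  {4,7}:  v_{4} + v_{7} = v_{1}  →  sig = (2;(1))
  {7,8}:  v_{7} + v_{8} = 2·v_{1} + v_{2} + v_{5} + v_{6}  →  sig = (2;(1,1,1,2))
  {1,2,3,5,6}:  v_{1} + v_{2} + v_{3} + v_{5} + v_{6} = 0  →  sig = (5;())
  {1,2,4,5,6}:  v_{1} + v_{2} + v_{4} + v_{5} + v_{6} = v_{8}  →  sig = (5;(1))

Hence PRS(X_Σ) =
{ (2;(1)) ×2,  (2;(1,1,1,2)),  (5;()),  (5;(1)) }


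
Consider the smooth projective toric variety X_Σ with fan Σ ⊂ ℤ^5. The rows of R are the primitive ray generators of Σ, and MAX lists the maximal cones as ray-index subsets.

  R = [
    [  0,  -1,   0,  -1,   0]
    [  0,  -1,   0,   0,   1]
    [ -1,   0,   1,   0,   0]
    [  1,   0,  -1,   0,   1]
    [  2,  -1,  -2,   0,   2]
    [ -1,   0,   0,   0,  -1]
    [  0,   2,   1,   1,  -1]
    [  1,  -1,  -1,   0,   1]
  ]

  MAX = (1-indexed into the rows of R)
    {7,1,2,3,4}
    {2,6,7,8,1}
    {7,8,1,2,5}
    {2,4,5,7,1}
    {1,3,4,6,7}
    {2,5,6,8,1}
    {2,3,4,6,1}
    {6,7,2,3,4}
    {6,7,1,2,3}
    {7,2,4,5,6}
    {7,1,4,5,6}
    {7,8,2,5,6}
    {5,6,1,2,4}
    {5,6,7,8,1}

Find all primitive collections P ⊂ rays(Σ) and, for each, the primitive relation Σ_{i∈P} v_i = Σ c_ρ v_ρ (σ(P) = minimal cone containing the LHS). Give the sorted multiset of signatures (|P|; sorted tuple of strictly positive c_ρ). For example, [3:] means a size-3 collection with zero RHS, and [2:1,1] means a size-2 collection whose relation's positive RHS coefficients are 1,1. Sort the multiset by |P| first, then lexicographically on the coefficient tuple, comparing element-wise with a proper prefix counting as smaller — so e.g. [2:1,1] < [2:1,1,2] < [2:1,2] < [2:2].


|primitive collections| = 5. Relations:

  • {3,8}:  v_{3} + v_{8} = v_{2}  ⟹  sig = [2:1]
  • {4,8}:  v_{4} + v_{8} = v_{5}  ⟹  sig = [2:1]
  • {3,5}:  v_{3} + v_{5} = v_{2} + v_{4}  ⟹  sig = [2:1,1]
  • {1,2,4,6,7}:  v_{1} + v_{2} + v_{4} + v_{6} + v_{7} = 0  ⟹  sig = [5:]
  • {1,2,5,6,7}:  v_{1} + v_{2} + v_{5} + v_{6} + v_{7} = v_{8}  ⟹  sig = [5:1]

Signatures (|P|; sorted positive RHS coefficients), sorted:
[[2:1], [2:1], [2:1,1], [5:], [5:1]]


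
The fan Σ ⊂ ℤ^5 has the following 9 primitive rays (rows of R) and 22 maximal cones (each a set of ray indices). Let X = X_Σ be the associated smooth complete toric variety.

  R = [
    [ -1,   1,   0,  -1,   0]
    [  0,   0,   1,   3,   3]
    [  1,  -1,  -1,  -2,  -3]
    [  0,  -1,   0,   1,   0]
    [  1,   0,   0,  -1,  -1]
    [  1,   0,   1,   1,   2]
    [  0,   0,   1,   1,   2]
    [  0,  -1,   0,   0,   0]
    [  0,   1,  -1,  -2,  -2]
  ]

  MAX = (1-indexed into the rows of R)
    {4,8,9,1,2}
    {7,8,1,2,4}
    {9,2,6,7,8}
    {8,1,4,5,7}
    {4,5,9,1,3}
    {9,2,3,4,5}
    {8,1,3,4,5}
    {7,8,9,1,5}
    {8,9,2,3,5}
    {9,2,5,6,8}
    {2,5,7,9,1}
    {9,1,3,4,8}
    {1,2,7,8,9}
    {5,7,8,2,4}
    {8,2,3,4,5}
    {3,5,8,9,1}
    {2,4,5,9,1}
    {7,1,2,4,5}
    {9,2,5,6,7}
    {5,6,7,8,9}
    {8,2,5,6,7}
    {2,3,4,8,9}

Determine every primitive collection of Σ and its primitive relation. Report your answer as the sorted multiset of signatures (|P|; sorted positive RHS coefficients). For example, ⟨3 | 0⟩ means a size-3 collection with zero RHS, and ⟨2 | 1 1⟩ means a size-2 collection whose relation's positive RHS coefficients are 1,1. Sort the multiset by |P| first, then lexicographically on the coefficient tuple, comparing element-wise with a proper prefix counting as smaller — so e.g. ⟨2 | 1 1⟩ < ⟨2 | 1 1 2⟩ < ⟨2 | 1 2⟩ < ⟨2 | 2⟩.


Minimal non-faces — 9 found among 9 rays, 22 max cones:

  P={3,7}:  v_{3} + v_{7} = v_{5} + v_{8}  so sig = ⟨2 | 1 1⟩
  P={4,6}:  v_{4} + v_{6} = v_{2} + v_{5} + v_{8}  so sig = ⟨2 | 1 1 1⟩
  P={3,6}:  v_{3} + v_{6} = v_{2} + 2·v_{5} + 2·v_{8} + v_{9}  so sig = ⟨2 | 1 1 2 2⟩
  P={1,6}:  v_{1} + v_{6} = 2·v_{7} + v_{9}  so sig = ⟨2 | 1 2⟩
  P={1,2,3}:  v_{1} + v_{2} + v_{3} = 0  so sig = ⟨3 | 0⟩
  P={4,7,9}:  v_{4} + v_{7} + v_{9} = 0  so sig = ⟨3 | 0⟩
  P={1,2,5,8}:  v_{1} + v_{2} + v_{5} + v_{8} = v_{7}  so sig = ⟨4 | 1⟩
  P={4,5,8,9}:  v_{4} + v_{5} + v_{8} + v_{9} = v_{3}  so sig = ⟨4 | 1⟩
  P={2,5,7,8,9}:  v_{2} + v_{5} + v_{7} + v_{8} + v_{9} = v_{6}  so sig = ⟨5 | 1⟩

Sorted signature multiset PRS(X):
{ ⟨2 | 1 1⟩,  ⟨2 | 1 1 1⟩,  ⟨2 | 1 1 2 2⟩,  ⟨2 | 1 2⟩,  ⟨3 | 0⟩ ×2,  ⟨4 | 1⟩ ×2,  ⟨5 | 1⟩ }


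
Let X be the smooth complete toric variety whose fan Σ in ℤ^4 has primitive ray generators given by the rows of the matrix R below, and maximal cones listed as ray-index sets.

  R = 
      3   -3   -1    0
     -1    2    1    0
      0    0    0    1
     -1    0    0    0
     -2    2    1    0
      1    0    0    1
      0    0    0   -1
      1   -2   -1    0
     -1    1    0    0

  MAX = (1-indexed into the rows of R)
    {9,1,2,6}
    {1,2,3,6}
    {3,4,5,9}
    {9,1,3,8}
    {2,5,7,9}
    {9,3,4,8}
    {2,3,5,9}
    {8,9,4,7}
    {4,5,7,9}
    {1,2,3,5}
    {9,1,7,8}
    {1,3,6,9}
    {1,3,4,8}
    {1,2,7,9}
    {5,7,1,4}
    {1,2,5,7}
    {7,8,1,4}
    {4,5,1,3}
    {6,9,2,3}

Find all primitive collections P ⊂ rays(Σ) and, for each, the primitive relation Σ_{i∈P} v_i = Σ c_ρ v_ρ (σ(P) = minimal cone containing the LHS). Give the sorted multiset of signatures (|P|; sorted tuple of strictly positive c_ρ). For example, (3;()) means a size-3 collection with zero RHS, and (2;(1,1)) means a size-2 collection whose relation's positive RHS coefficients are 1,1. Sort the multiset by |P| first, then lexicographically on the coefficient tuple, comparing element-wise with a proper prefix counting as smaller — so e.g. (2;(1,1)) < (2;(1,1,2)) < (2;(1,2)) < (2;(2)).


Primitive collections (11):

  {2,8}:  v_{2} + v_{8} = 0  ⟹  sig = (2;())
  {3,7}:  v_{3} + v_{7} = 0  ⟹  sig = (2;())
  {2,4}:  v_{2} + v_{4} = v_{5}  ⟹  sig = (2;(1))
  {4,6}:  v_{4} + v_{6} = v_{3}  ⟹  sig = (2;(1))
  {5,8}:  v_{5} + v_{8} = v_{4}  ⟹  sig = (2;(1))
  {5,6}:  v_{5} + v_{6} = v_{2} + v_{3}  ⟹  sig = (2;(1,1))
  {6,7}:  v_{6} + v_{7} = v_{1} + v_{2} + v_{9}  ⟹  sig = (2;(1,1,1))
  {6,8}:  v_{6} + v_{8} = v_{1} + v_{3} + v_{9}  ⟹  sig = (2;(1,1,1))
  {1,5,9}:  v_{1} + v_{5} + v_{9} = 0  ⟹  sig = (3;())
  {1,4,9}:  v_{1} + v_{4} + v_{9} = v_{8}  ⟹  sig = (3;(1))
  {1,2,3,9}:  v_{1} + v_{2} + v_{3} + v_{9} = v_{6}  ⟹  sig = (4;(1))

Signatures (|P|; sorted positive RHS coefficients), sorted:
[(2;()), (2;()), (2;(1)), (2;(1)), (2;(1)), (2;(1,1)), (2;(1,1,1)), (2;(1,1,1)), (3;()), (3;(1)), (4;(1))]


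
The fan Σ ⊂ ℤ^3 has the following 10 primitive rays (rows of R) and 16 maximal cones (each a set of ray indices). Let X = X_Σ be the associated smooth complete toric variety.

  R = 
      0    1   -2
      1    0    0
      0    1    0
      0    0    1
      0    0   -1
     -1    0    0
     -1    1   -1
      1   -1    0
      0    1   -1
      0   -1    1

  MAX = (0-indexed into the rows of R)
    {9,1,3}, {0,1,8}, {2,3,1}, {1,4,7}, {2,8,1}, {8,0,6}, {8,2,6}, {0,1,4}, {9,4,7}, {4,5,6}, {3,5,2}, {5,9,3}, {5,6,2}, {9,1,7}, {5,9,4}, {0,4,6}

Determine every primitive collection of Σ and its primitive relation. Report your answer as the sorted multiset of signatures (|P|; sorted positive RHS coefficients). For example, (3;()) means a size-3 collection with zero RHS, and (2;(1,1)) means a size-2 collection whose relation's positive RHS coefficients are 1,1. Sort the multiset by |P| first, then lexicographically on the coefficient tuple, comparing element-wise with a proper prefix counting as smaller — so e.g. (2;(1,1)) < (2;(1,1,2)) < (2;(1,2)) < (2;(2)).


Σ has 22 primitive collections:

  {1,5}:  v_{1} + v_{5} = 0  so sig = (2;())
  {3,4}:  v_{3} + v_{4} = 0  so sig = (2;())
  {8,9}:  v_{8} + v_{9} = 0  so sig = (2;())
  {0,3}:  v_{0} + v_{3} = v_{8}  so sig = (2;(1))
  {0,9}:  v_{0} + v_{9} = v_{4}  so sig = (2;(1))
  {1,6}:  v_{1} + v_{6} = v_{8}  so sig = (2;(1))
  {2,4}:  v_{2} + v_{4} = v_{8}  so sig = (2;(1))
  {2,7}:  v_{2} + v_{7} = v_{1}  so sig = (2;(1))
  {2,9}:  v_{2} + v_{9} = v_{3}  so sig = (2;(1))
  {3,8}:  v_{3} + v_{8} = v_{2}  so sig = (2;(1))
  {4,8}:  v_{4} + v_{8} = v_{0}  so sig = (2;(1))
  {5,8}:  v_{5} + v_{8} = v_{6}  so sig = (2;(1))
  {6,7}:  v_{6} + v_{7} = v_{4}  so sig = (2;(1))
  {6,9}:  v_{6} + v_{9} = v_{5}  so sig = (2;(1))
  {0,5}:  v_{0} + v_{5} = v_{4} + v_{6}  so sig = (2;(1,1))
  {3,6}:  v_{3} + v_{6} = v_{2} + v_{5}  so sig = (2;(1,1))
  {3,7}:  v_{3} + v_{7} = v_{1} + v_{9}  so sig = (2;(1,1))
  {5,7}:  v_{5} + v_{7} = v_{4} + v_{9}  so sig = (2;(1,1))
  {7,8}:  v_{7} + v_{8} = v_{1} + v_{4}  so sig = (2;(1,1))
  {0,7}:  v_{0} + v_{7} = v_{1} + 2·v_{4}  so sig = (2;(1,2))
  {0,2}:  v_{0} + v_{2} = 2·v_{8}  so sig = (2;(2))
  {1,4,9}:  v_{1} + v_{4} + v_{9} = v_{7}  so sig = (3;(1))

Hence PRS(X_Σ) =
{ (2;()) ×3,  (2;(1)) ×11,  (2;(1,1)) ×5,  (2;(1,2)),  (2;(2)),  (3;(1)) }


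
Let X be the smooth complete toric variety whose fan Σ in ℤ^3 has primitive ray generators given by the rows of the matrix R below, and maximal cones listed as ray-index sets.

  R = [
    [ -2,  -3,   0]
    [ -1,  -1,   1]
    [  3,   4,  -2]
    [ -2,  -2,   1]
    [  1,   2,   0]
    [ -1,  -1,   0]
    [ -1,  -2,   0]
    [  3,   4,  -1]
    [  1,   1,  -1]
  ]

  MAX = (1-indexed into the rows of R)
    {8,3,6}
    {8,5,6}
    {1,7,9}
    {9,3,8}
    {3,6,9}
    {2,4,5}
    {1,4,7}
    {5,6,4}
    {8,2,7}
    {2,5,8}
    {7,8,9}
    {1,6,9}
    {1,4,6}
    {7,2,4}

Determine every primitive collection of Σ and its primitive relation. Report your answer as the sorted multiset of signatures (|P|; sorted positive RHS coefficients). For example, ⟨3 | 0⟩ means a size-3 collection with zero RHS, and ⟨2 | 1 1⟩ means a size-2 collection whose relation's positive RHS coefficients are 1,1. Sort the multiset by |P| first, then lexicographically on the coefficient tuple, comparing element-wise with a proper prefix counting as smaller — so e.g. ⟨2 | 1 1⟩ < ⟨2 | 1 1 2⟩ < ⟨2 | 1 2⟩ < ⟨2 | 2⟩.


Primitive collections (16):

  P = {2,9}:  v_{2} + v_{9} = 0  so sig = ⟨2 | 0⟩
  P = {5,7}:  v_{5} + v_{7} = 0  so sig = ⟨2 | 0⟩
  P = {1,5}:  v_{1} + v_{5} = v_{6}  so sig = ⟨2 | 1⟩
  P = {1,8}:  v_{1} + v_{8} = v_{9}  so sig = ⟨2 | 1⟩
  P = {2,6}:  v_{2} + v_{6} = v_{4}  so sig = ⟨2 | 1⟩
  P = {4,8}:  v_{4} + v_{8} = v_{5}  so sig = ⟨2 | 1⟩
  P = {4,9}:  v_{4} + v_{9} = v_{6}  so sig = ⟨2 | 1⟩
  P = {6,7}:  v_{6} + v_{7} = v_{1}  so sig = ⟨2 | 1⟩
  P = {1,2}:  v_{1} + v_{2} = v_{4} + v_{7}  so sig = ⟨2 | 1 1⟩
  P = {2,3}:  v_{2} + v_{3} = v_{6} + v_{8}  so sig = ⟨2 | 1 1⟩
  P = {5,9}:  v_{5} + v_{9} = v_{6} + v_{8}  so sig = ⟨2 | 1 1⟩
  P = {1,3}:  v_{1} + v_{3} = v_{6} + 2·v_{9}  so sig = ⟨2 | 1 2⟩
  P = {3,4}:  v_{3} + v_{4} = 2·v_{6} + v_{8}  so sig = ⟨2 | 1 2⟩
  P = {3,7}:  v_{3} + v_{7} = 2·v_{9}  so sig = ⟨2 | 2⟩
  P = {3,5}:  v_{3} + v_{5} = 2·v_{6} + 2·v_{8}  so sig = ⟨2 | 2 2⟩
  P = {6,8,9}:  v_{6} + v_{8} + v_{9} = v_{3}  so sig = ⟨3 | 1⟩

Sorted signature multiset PRS(X):
{ ⟨2 | 0⟩ ×2,  ⟨2 | 1⟩ ×6,  ⟨2 | 1 1⟩ ×3,  ⟨2 | 1 2⟩ ×2,  ⟨2 | 2⟩,  ⟨2 | 2 2⟩,  ⟨3 | 1⟩ }


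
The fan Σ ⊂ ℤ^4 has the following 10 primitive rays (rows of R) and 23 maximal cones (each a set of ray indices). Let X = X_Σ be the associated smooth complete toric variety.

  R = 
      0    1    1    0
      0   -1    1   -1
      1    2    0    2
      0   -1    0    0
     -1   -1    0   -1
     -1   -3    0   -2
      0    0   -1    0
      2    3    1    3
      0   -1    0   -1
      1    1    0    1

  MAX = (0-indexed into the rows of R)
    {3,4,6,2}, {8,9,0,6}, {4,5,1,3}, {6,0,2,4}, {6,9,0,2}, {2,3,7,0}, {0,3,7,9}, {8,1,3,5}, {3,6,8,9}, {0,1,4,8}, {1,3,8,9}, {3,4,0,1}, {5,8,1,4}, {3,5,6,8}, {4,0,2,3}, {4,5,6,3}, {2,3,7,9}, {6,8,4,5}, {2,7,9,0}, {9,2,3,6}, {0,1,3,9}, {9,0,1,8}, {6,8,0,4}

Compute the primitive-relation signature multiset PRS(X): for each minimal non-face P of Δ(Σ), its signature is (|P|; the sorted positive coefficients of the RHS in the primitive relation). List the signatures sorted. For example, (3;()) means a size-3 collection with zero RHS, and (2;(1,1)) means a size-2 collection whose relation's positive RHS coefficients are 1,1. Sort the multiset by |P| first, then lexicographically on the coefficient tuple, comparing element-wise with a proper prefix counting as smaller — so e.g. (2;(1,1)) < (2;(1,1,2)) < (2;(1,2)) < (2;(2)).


Δ(Σ) — 10 vertices, 16 min non-faces:

  P = {4,9}:  v_{4} + v_{9} = 0  →  sig = (2;())
  P = {1,6}:  v_{1} + v_{6} = v_{8}  →  sig = (2;(1))
  P = {2,5}:  v_{2} + v_{5} = v_{3}  →  sig = (2;(1))
  P = {2,8}:  v_{2} + v_{8} = v_{9}  →  sig = (2;(1))
  P = {0,5}:  v_{0} + v_{5} = v_{1} + v_{4}  →  sig = (2;(1,1))
  P = {5,9}:  v_{5} + v_{9} = v_{3} + v_{8}  →  sig = (2;(1,1))
  P = {6,7}:  v_{6} + v_{7} = v_{2} + v_{9}  →  sig = (2;(1,1))
  P = {1,2}:  v_{1} + v_{2} = v_{0} + v_{3} + v_{9}  →  sig = (2;(1,1,1))
  P = {4,7}:  v_{4} + v_{7} = v_{0} + v_{2} + v_{3}  →  sig = (2;(1,1,1))
  P = {5,7}:  v_{5} + v_{7} = v_{0} + 2·v_{3} + v_{9}  →  sig = (2;(1,1,2))
  P = {7,8}:  v_{7} + v_{8} = v_{0} + v_{3} + 2·v_{9}  →  sig = (2;(1,1,2))
  P = {1,7}:  v_{1} + v_{7} = 2·v_{0} + 2·v_{3} + 2·v_{9}  →  sig = (2;(2,2,2))
  P = {0,3,6}:  v_{0} + v_{3} + v_{6} = 0  →  sig = (3;())
  P = {0,3,8}:  v_{0} + v_{3} + v_{8} = v_{1}  →  sig = (3;(1))
  P = {3,4,8}:  v_{3} + v_{4} + v_{8} = v_{5}  →  sig = (3;(1))
  P = {0,2,3,9}:  v_{0} + v_{2} + v_{3} + v_{9} = v_{7}  →  sig = (4;(1))

Signatures (|P|; sorted positive RHS coefficients), sorted:
    (2;())
    (2;(1))
    (2;(1))
    (2;(1))
    (2;(1,1))
    (2;(1,1))
    (2;(1,1))
    (2;(1,1,1))
    (2;(1,1,1))
    (2;(1,1,2))
    (2;(1,1,2))
    (2;(2,2,2))
    (3;())
    (3;(1))
    (3;(1))
    (4;(1))


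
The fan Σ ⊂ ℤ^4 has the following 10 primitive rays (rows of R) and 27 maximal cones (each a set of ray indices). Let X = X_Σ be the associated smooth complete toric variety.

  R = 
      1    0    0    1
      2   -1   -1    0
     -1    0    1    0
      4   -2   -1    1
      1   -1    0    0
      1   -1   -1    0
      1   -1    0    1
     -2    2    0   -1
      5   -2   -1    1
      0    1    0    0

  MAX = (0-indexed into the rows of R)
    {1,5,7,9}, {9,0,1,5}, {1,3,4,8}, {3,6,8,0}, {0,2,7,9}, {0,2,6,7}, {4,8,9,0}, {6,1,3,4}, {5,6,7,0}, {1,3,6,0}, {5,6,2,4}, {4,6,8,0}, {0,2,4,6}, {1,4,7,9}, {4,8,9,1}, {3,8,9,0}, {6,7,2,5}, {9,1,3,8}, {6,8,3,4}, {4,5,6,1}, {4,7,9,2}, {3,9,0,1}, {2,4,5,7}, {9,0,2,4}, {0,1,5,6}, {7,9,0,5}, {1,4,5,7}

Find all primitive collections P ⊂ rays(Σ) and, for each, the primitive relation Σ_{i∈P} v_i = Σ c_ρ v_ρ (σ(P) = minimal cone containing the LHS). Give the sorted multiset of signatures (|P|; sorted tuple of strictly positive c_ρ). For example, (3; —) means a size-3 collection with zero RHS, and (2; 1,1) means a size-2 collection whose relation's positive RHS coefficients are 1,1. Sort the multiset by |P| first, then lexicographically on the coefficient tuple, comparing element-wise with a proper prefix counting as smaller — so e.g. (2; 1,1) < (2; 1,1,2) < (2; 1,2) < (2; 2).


|primitive collections| = 21. Relations:

  P={1,2}:  v_{1} + v_{2} = v_{4}  ⟹  sig = (2; 1)
  P={6,9}:  v_{6} + v_{9} = v_{0}  ⟹  sig = (2; 1)
  P={3,7}:  v_{3} + v_{7} = v_{1} + v_{9}  ⟹  sig = (2; 1,1)
  P={5,8}:  v_{5} + v_{8} = v_{1} + v_{3}  ⟹  sig = (2; 1,1)
  P={7,8}:  v_{7} + v_{8} = v_{1} + v_{4} + 2·v_{9}  ⟹  sig = (2; 1,1,2)
  P={2,8}:  v_{2} + v_{8} = v_{0} + 3·v_{4} + v_{9}  ⟹  sig = (2; 1,1,3)
  P={2,3}:  v_{2} + v_{3} = v_{0} + 2·v_{4}  ⟹  sig = (2; 1,2)
  P={3,5}:  v_{3} + v_{5} = 2·v_{1} + v_{6}  ⟹  sig = (2; 1,2)
  P={2,5,9}:  v_{2} + v_{5} + v_{9} = 0  ⟹  sig = (3; —)
  P={4,6,7}:  v_{4} + v_{6} + v_{7} = 0  ⟹  sig = (3; —)
  P={0,1,4}:  v_{0} + v_{1} + v_{4} = v_{3}  ⟹  sig = (3; 1)
  P={0,2,5}:  v_{0} + v_{2} + v_{5} = v_{6}  ⟹  sig = (3; 1)
  P={0,4,7}:  v_{0} + v_{4} + v_{7} = v_{9}  ⟹  sig = (3; 1)
  P={3,4,9}:  v_{3} + v_{4} + v_{9} = v_{8}  ⟹  sig = (3; 1)
  P={4,5,9}:  v_{4} + v_{5} + v_{9} = v_{1}  ⟹  sig = (3; 1)
  P={0,3,4}:  v_{0} + v_{3} + v_{4} = v_{6} + v_{8}  ⟹  sig = (3; 1,1)
  P={0,4,5}:  v_{0} + v_{4} + v_{5} = v_{1} + v_{6}  ⟹  sig = (3; 1,1)
  P={1,6,7}:  v_{1} + v_{6} + v_{7} = v_{5} + v_{9}  ⟹  sig = (3; 1,1)
  P={0,1,7}:  v_{0} + v_{1} + v_{7} = v_{5} + 2·v_{9}  ⟹  sig = (3; 1,2)
  P={0,1,8}:  v_{0} + v_{1} + v_{8} = 2·v_{3} + v_{9}  ⟹  sig = (3; 1,2)
  P={1,6,8}:  v_{1} + v_{6} + v_{8} = 2·v_{3}  ⟹  sig = (3; 2)

Sorted signature multiset PRS(X):
    (2; 1)
    (2; 1)
    (2; 1,1)
    (2; 1,1)
    (2; 1,1,2)
    (2; 1,1,3)
    (2; 1,2)
    (2; 1,2)
    (3; —)
    (3; —)
    (3; 1)
    (3; 1)
    (3; 1)
    (3; 1)
    (3; 1)
    (3; 1,1)
    (3; 1,1)
    (3; 1,1)
    (3; 1,2)
    (3; 1,2)
    (3; 2)


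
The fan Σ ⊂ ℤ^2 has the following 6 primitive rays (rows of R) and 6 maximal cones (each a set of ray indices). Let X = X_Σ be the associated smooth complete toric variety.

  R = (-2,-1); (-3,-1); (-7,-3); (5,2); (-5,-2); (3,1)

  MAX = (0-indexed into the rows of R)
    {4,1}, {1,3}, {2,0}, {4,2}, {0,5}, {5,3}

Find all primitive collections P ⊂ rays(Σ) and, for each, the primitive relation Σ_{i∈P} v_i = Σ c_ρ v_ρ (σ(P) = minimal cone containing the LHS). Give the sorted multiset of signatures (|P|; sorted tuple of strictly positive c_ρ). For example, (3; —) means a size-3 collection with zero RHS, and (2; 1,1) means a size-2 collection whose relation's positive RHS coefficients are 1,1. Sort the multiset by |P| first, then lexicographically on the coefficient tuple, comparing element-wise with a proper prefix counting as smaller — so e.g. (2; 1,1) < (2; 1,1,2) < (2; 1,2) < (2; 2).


The 9 primitive collections of Σ (r=6, n=2):

  P = {1,5}:  v_{1} + v_{5} = 0 — sig = (2; —)
  P = {3,4}:  v_{3} + v_{4} = 0 — sig = (2; —)
  P = {0,1}:  v_{0} + v_{1} = v_{4} — sig = (2; 1)
  P = {0,3}:  v_{0} + v_{3} = v_{5} — sig = (2; 1)
  P = {0,4}:  v_{0} + v_{4} = v_{2} — sig = (2; 1)
  P = {2,3}:  v_{2} + v_{3} = v_{0} — sig = (2; 1)
  P = {4,5}:  v_{4} + v_{5} = v_{0} — sig = (2; 1)
  P = {1,2}:  v_{1} + v_{2} = 2·v_{4} — sig = (2; 2)
  P = {2,5}:  v_{2} + v_{5} = 2·v_{0} — sig = (2; 2)

so the primitive-relation signature multiset is
[(2; —), (2; —), (2; 1), (2; 1), (2; 1), (2; 1), (2; 1), (2; 2), (2; 2)]


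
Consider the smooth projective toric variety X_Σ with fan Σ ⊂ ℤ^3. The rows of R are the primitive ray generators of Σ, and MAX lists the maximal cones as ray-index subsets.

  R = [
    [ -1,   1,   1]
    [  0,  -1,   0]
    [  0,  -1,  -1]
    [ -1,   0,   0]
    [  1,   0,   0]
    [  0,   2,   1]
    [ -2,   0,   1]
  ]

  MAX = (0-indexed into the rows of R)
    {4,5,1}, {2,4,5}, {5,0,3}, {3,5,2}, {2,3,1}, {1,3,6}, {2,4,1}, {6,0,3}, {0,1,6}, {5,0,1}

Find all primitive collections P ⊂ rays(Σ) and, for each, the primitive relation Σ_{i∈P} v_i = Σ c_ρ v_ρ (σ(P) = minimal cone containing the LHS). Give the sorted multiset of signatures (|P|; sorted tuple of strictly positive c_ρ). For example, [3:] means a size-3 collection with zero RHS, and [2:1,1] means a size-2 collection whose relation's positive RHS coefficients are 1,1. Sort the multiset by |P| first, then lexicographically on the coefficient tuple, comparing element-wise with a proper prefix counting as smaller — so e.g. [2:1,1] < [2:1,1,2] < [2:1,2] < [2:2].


Primitive collections (9):

  {3,4}:  v_{3} + v_{4} = 0 — sig = [2:]
  {0,2}:  v_{0} + v_{2} = v_{3} — sig = [2:1]
  {0,4}:  v_{0} + v_{4} = v_{1} + v_{5} — sig = [2:1,1]
  {4,6}:  v_{4} + v_{6} = v_{0} + v_{1} — sig = [2:1,1]
  {2,6}:  v_{2} + v_{6} = v_{1} + 2·v_{3} — sig = [2:1,2]
  {5,6}:  v_{5} + v_{6} = 2·v_{0} — sig = [2:2]
  {1,2,5}:  v_{1} + v_{2} + v_{5} = 0 — sig = [3:]
  {0,1,3}:  v_{0} + v_{1} + v_{3} = v_{6} — sig = [3:1]
  {1,3,5}:  v_{1} + v_{3} + v_{5} = v_{0} — sig = [3:1]

Signatures (|P|; sorted positive RHS coefficients), sorted:
    [2:]
    [2:1]
    [2:1,1]
    [2:1,1]
    [2:1,2]
    [2:2]
    [3:]
    [3:1]
    [3:1]


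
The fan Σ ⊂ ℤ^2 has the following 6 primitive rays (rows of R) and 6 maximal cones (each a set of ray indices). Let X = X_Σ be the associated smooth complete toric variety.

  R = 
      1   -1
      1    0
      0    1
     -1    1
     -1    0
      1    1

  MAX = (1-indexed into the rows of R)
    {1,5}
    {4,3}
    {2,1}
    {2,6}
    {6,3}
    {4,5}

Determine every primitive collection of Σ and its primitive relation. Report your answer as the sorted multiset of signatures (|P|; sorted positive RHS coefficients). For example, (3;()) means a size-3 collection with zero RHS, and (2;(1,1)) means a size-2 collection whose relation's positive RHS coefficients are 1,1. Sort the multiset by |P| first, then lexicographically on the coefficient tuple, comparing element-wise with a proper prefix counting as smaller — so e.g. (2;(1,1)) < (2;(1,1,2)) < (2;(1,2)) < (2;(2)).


Δ(Σ) — 6 vertices, 9 min non-faces:

  P = {1,4}:  v_{1} + v_{4} = 0 ; sig = (2;())
  P = {2,5}:  v_{2} + v_{5} = 0 ; sig = (2;())
  P = {1,3}:  v_{1} + v_{3} = v_{2} ; sig = (2;(1))
  P = {2,3}:  v_{2} + v_{3} = v_{6} ; sig = (2;(1))
  P = {2,4}:  v_{2} + v_{4} = v_{3} ; sig = (2;(1))
  P = {3,5}:  v_{3} + v_{5} = v_{4} ; sig = (2;(1))
  P = {5,6}:  v_{5} + v_{6} = v_{3} ; sig = (2;(1))
  P = {1,6}:  v_{1} + v_{6} = 2·v_{2} ; sig = (2;(2))
  P = {4,6}:  v_{4} + v_{6} = 2·v_{3} ; sig = (2;(2))

Hence PRS(X_Σ) =
[(2;()), (2;()), (2;(1)), (2;(1)), (2;(1)), (2;(1)), (2;(1)), (2;(2)), (2;(2))]


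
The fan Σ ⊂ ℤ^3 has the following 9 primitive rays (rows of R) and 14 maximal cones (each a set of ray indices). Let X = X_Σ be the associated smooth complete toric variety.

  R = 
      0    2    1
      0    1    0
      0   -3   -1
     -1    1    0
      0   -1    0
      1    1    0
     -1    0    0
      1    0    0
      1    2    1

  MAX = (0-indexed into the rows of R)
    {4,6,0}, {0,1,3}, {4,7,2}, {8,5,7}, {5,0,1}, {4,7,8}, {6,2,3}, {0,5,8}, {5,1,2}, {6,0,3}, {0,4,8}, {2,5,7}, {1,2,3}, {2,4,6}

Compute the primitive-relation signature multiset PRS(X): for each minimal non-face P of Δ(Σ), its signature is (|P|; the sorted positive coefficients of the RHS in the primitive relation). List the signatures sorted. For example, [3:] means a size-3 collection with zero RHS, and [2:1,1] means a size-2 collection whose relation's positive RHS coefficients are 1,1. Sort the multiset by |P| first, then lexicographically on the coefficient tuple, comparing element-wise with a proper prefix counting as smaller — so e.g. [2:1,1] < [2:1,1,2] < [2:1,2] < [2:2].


Primitive collections (15):

  {1,4}:  v_{1} + v_{4} = 0  →  sig = [2:]
  {6,7}:  v_{6} + v_{7} = 0  →  sig = [2:]
  {0,2}:  v_{0} + v_{2} = v_{4}  →  sig = [2:1]
  {0,7}:  v_{0} + v_{7} = v_{8}  →  sig = [2:1]
  {1,6}:  v_{1} + v_{6} = v_{3}  →  sig = [2:1]
  {1,7}:  v_{1} + v_{7} = v_{5}  →  sig = [2:1]
  {3,4}:  v_{3} + v_{4} = v_{6}  →  sig = [2:1]
  {3,7}:  v_{3} + v_{7} = v_{1}  →  sig = [2:1]
  {4,5}:  v_{4} + v_{5} = v_{7}  →  sig = [2:1]
  {5,6}:  v_{5} + v_{6} = v_{1}  →  sig = [2:1]
  {6,8}:  v_{6} + v_{8} = v_{0}  →  sig = [2:1]
  {1,8}:  v_{1} + v_{8} = v_{0} + v_{5}  →  sig = [2:1,1]
  {2,8}:  v_{2} + v_{8} = v_{4} + v_{7}  →  sig = [2:1,1]
  {3,8}:  v_{3} + v_{8} = v_{0} + v_{1}  →  sig = [2:1,1]
  {3,5}:  v_{3} + v_{5} = 2·v_{1}  →  sig = [2:2]

so the primitive-relation signature multiset is
    [2:]
    [2:]
    [2:1]
    [2:1]
    [2:1]
    [2:1]
    [2:1]
    [2:1]
    [2:1]
    [2:1]
    [2:1]
    [2:1,1]
    [2:1,1]
    [2:1,1]
    [2:2]


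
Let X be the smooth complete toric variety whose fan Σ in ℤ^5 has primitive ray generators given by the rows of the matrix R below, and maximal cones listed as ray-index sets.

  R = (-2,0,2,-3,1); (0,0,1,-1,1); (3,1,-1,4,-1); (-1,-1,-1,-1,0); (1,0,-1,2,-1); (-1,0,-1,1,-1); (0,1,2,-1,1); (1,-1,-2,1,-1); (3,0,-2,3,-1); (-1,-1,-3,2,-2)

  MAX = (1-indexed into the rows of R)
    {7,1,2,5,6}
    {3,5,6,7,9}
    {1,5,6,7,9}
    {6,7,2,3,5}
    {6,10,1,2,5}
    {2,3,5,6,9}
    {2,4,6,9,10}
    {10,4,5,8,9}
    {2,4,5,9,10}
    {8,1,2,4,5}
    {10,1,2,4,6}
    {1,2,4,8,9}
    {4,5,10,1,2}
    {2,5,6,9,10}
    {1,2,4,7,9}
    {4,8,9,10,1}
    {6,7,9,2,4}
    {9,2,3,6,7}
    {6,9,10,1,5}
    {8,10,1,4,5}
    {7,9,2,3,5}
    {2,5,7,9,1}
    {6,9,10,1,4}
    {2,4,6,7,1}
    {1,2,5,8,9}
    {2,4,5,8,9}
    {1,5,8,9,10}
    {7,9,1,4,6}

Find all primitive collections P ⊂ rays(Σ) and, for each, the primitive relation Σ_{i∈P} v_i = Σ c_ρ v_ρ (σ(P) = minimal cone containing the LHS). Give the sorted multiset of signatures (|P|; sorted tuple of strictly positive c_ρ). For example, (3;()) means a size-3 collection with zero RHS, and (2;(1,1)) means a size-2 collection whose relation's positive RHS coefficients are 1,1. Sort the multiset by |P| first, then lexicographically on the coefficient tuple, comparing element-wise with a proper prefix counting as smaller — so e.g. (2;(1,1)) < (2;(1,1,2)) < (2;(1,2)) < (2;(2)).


14 minimal non-faces of Δ(Σ) (on 10 rays):

  {7,10}:  v_{7} + v_{10} = v_{6}  ⟹  sig = (2;(1))
  {1,3}:  v_{1} + v_{3} = v_{5} + v_{7}  ⟹  sig = (2;(1,1))
  {3,8}:  v_{3} + v_{8} = v_{5} + v_{9}  ⟹  sig = (2;(1,1))
  {7,8}:  v_{7} + v_{8} = v_{1} + v_{9}  ⟹  sig = (2;(1,1))
  {3,4}:  v_{3} + v_{4} = v_{2} + v_{6} + v_{9}  ⟹  sig = (2;(1,1,1))
  {6,8}:  v_{6} + v_{8} = v_{1} + v_{9} + v_{10}  ⟹  sig = (2;(1,1,1))
  {3,10}:  v_{3} + v_{10} = v_{2} + v_{5} + 2·v_{6} + v_{9}  ⟹  sig = (2;(1,1,1,2))
  {4,5,7}:  v_{4} + v_{5} + v_{7} = 0  ⟹  sig = (3;())
  {4,5,6}:  v_{4} + v_{5} + v_{6} = v_{10}  ⟹  sig = (3;(1))
  {2,8,10}:  v_{2} + v_{8} + v_{10} = 2·v_{4} + 2·v_{5}  ⟹  sig = (3;(2,2))
  {1,2,6,9}:  v_{1} + v_{2} + v_{6} + v_{9} = 0  ⟹  sig = (4;())
  {1,4,5,9}:  v_{1} + v_{4} + v_{5} + v_{9} = v_{8}  ⟹  sig = (4;(1))
  {1,2,9,10}:  v_{1} + v_{2} + v_{9} + v_{10} = v_{4} + v_{5}  ⟹  sig = (4;(1,1))
  {2,5,6,7,9}:  v_{2} + v_{5} + v_{6} + v_{7} + v_{9} = v_{3}  ⟹  sig = (5;(1))

Sorted signature multiset PRS(X):
    |P|=2: 7 collections, coeffs (1), (1,1), (1,1), (1,1), (1,1,1), (1,1,1), (1,1,1,2)
    |P|=3: 3 collections, coeffs (), (1), (2,2)
    |P|=4: 3 collections, coeffs (), (1), (1,1)
    |P|=5: 1 collection, coeffs (1)


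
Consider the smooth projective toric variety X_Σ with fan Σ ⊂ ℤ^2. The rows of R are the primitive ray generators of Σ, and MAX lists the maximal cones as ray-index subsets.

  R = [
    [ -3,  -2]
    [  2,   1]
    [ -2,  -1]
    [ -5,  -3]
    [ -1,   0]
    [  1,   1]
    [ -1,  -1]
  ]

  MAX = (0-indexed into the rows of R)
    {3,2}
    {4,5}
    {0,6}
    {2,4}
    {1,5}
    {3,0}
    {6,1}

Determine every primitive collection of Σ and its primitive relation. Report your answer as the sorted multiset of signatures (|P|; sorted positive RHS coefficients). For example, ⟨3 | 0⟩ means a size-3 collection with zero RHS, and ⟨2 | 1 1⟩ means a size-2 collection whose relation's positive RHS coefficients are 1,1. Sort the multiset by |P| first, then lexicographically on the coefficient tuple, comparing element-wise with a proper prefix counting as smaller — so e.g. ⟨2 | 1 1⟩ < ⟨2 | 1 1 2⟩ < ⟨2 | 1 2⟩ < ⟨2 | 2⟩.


Δ(Σ) — 7 vertices, 14 min non-faces:

  • {1,2}:  v_{1} + v_{2} = 0  ⟹  sig = ⟨2 | 0⟩
  • {5,6}:  v_{5} + v_{6} = 0  ⟹  sig = ⟨2 | 0⟩
  • {0,1}:  v_{0} + v_{1} = v_{6}  ⟹  sig = ⟨2 | 1⟩
  • {0,2}:  v_{0} + v_{2} = v_{3}  ⟹  sig = ⟨2 | 1⟩
  • {0,5}:  v_{0} + v_{5} = v_{2}  ⟹  sig = ⟨2 | 1⟩
  • {1,3}:  v_{1} + v_{3} = v_{0}  ⟹  sig = ⟨2 | 1⟩
  • {1,4}:  v_{1} + v_{4} = v_{5}  ⟹  sig = ⟨2 | 1⟩
  • {2,5}:  v_{2} + v_{5} = v_{4}  ⟹  sig = ⟨2 | 1⟩
  • {2,6}:  v_{2} + v_{6} = v_{0}  ⟹  sig = ⟨2 | 1⟩
  • {4,6}:  v_{4} + v_{6} = v_{2}  ⟹  sig = ⟨2 | 1⟩
  • {0,4}:  v_{0} + v_{4} = 2·v_{2}  ⟹  sig = ⟨2 | 2⟩
  • {3,5}:  v_{3} + v_{5} = 2·v_{2}  ⟹  sig = ⟨2 | 2⟩
  • {3,6}:  v_{3} + v_{6} = 2·v_{0}  ⟹  sig = ⟨2 | 2⟩
  • {3,4}:  v_{3} + v_{4} = 3·v_{2}  ⟹  sig = ⟨2 | 3⟩

Signatures (|P|; sorted positive RHS coefficients), sorted:
[⟨2 | 0⟩, ⟨2 | 0⟩, ⟨2 | 1⟩, ⟨2 | 1⟩, ⟨2 | 1⟩, ⟨2 | 1⟩, ⟨2 | 1⟩, ⟨2 | 1⟩, ⟨2 | 1⟩, ⟨2 | 1⟩, ⟨2 | 2⟩, ⟨2 | 2⟩, ⟨2 | 2⟩, ⟨2 | 3⟩]


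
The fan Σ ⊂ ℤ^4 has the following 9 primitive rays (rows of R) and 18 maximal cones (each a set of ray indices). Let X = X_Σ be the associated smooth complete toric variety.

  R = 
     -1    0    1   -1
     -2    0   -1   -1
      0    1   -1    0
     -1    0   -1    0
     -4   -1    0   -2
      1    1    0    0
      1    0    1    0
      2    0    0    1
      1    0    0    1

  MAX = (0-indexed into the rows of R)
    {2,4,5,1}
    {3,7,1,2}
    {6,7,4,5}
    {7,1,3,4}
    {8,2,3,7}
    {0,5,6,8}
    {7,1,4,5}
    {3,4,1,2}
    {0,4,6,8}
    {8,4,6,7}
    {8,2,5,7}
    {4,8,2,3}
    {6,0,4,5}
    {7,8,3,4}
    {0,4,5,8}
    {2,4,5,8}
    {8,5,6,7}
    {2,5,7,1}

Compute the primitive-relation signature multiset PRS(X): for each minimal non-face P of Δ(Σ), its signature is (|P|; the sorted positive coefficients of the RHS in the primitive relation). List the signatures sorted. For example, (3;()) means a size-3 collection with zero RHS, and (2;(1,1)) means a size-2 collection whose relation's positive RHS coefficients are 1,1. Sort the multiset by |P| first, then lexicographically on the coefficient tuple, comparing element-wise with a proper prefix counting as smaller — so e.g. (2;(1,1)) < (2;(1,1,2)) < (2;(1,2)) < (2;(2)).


Σ has 12 primitive collections:

  {3,6}:  v_{3} + v_{6} = 0  ⟹  sig = (2;())
  {0,7}:  v_{0} + v_{7} = v_{6}  ⟹  sig = (2;(1))
  {1,8}:  v_{1} + v_{8} = v_{3}  ⟹  sig = (2;(1))
  {2,6}:  v_{2} + v_{6} = v_{5}  ⟹  sig = (2;(1))
  {3,5}:  v_{3} + v_{5} = v_{2}  ⟹  sig = (2;(1))
  {0,1}:  v_{0} + v_{1} = v_{4} + v_{5}  ⟹  sig = (2;(1,1))
  {0,3}:  v_{0} + v_{3} = v_{4} + v_{5} + v_{8}  ⟹  sig = (2;(1,1,1))
  {1,6}:  v_{1} + v_{6} = v_{4} + v_{5} + v_{7}  ⟹  sig = (2;(1,1,1))
  {0,2}:  v_{0} + v_{2} = v_{4} + 2·v_{5} + v_{8}  ⟹  sig = (2;(1,1,2))
  {2,4,7}:  v_{2} + v_{4} + v_{7} = v_{1}  ⟹  sig = (3;(1))
  {4,5,7,8}:  v_{4} + v_{5} + v_{7} + v_{8} = 0  ⟹  sig = (4;())
  {4,5,6,8}:  v_{4} + v_{5} + v_{6} + v_{8} = v_{0}  ⟹  sig = (4;(1))

so the primitive-relation signature multiset is
[(2;()), (2;(1)), (2;(1)), (2;(1)), (2;(1)), (2;(1,1)), (2;(1,1,1)), (2;(1,1,1)), (2;(1,1,2)), (3;(1)), (4;()), (4;(1))]


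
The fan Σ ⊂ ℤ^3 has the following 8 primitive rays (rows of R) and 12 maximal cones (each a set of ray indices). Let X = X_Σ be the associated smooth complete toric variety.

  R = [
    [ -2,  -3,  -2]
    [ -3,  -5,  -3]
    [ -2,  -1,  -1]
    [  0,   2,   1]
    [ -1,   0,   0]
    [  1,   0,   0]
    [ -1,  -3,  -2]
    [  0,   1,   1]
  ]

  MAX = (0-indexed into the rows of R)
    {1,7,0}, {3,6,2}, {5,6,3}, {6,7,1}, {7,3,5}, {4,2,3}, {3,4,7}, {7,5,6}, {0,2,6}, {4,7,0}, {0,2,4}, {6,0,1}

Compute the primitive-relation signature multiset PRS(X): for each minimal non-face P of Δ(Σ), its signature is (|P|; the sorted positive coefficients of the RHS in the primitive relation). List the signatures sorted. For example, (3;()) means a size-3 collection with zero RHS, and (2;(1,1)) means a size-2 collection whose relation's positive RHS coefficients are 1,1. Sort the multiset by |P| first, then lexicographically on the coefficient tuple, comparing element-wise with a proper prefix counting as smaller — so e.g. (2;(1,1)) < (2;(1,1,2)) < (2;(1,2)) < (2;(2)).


Σ has 12 primitive collections:

  P = {4,5}:  v_{4} + v_{5} = 0 — sig = (2;())
  P = {0,3}:  v_{0} + v_{3} = v_{2} — sig = (2;(1))
  P = {0,5}:  v_{0} + v_{5} = v_{6} — sig = (2;(1))
  P = {4,6}:  v_{4} + v_{6} = v_{0} — sig = (2;(1))
  P = {1,3}:  v_{1} + v_{3} = v_{0} + v_{4} — sig = (2;(1,1))
  P = {2,5}:  v_{2} + v_{5} = v_{3} + v_{6} — sig = (2;(1,1))
  P = {1,2}:  v_{1} + v_{2} = 2·v_{0} + v_{4} — sig = (2;(1,2))
  P = {1,4}:  v_{1} + v_{4} = 2·v_{0} + v_{7} — sig = (2;(1,2))
  P = {1,5}:  v_{1} + v_{5} = 2·v_{6} + v_{7} — sig = (2;(1,2))
  P = {2,7}:  v_{2} + v_{7} = 2·v_{4} — sig = (2;(2))
  P = {0,6,7}:  v_{0} + v_{6} + v_{7} = v_{1} — sig = (3;(1))
  P = {3,6,7}:  v_{3} + v_{6} + v_{7} = v_{4} — sig = (3;(1))

Hence PRS(X_Σ) =
[(2;()), (2;(1)), (2;(1)), (2;(1)), (2;(1,1)), (2;(1,1)), (2;(1,2)), (2;(1,2)), (2;(1,2)), (2;(2)), (3;(1)), (3;(1))]
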